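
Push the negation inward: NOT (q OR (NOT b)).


De Morgan: the negation of a disjunction is the conjunction of the negations.
Distribute NOT across OR, flipping it to AND, and negate each literal.

(NOT q) AND b


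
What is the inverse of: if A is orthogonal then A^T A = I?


The inverse of (P → Q) is (¬P → ¬Q). It is equivalent to the converse, not to the original.
Here P = 'A is orthogonal' and Q = 'A^T A = I'.

If not (A is orthogonal), then not (A^T A = I).


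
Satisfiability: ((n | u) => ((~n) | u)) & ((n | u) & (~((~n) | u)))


Check all 4 assignments over {n, u}:
n | u | φ
---------
False | False | False
True | False | False
False | True | False
True | True | False
No assignment makes the formula true.

Unsatisfiable.


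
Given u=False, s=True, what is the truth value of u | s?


Disjunction is false only when both operands are false.
Substitute: u=False, s=True.
False | True evaluates to True.

True


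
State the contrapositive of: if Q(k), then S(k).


The contrapositive of (P → Q) is (¬Q → ¬P); it is logically equivalent to the original.
Here P = 'Q(k)' and Q = 'S(k)'.

If not (S(k)), then not (Q(k)).


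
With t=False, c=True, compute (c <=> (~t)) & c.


Substitute t=False, c=True:
~t = True
c <=> (~t) = True <=> True = True
(c <=> (~t)) & c = True & True = True

True


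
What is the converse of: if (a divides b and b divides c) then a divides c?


The converse of (P → Q) is (Q → P). It is not in general equivalent to the original.
Here P = '(a divides b and b divides c)' and Q = 'a divides c'.

If a divides c, then (a divides b and b divides c).


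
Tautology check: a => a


Build the truth table over {a}:
a | φ
-----
False | True
True | True
Every row evaluates to true.

Yes, it is a tautology.


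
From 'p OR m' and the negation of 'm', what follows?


Disjunctive syllogism: from (P ∨ Q) and ¬P, infer Q.
One disjunct, 'm', is ruled out; the other must hold.

p


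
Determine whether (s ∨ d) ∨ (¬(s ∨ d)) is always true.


Build the truth table over {d, s}:
d | s | φ
---------
F | F | T
T | F | T
F | T | T
T | T | T
Every row evaluates to true.

Yes, it is a tautology.


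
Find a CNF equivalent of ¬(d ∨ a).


Step 1: Apply De Morgan: ¬(d ∨ a) = ¬d ∧ ¬a.

(¬d) ∧ (¬a)


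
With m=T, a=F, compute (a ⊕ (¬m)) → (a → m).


Substitute m=T, a=F:
¬m = F
a ⊕ (¬m) = F ⊕ F = F
a → m = F → T = T
(a ⊕ (¬m)) → (a → m) = F → T = T

T


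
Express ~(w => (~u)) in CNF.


Step 1: Rewrite w → (¬u) as ¬w ∨ (¬u).
Step 2: Negate: ¬(¬w ∨ (¬u)) = w ∧ ¬(¬u) (De Morgan + double negation).
Step 3: Eliminate any double negations (¬¬X = X).

w & u


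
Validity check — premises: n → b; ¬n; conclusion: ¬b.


This is denying the antecedent (fallacy). There exist truth assignments where the premises are all true but the conclusion is false.

Invalid.


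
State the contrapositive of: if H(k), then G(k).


The contrapositive of (P → Q) is (¬Q → ¬P); it is logically equivalent to the original.
Here P = 'H(k)' and Q = 'G(k)'.

If not (G(k)), then not (H(k)).


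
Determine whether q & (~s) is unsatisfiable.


Truth table over {q, s}:
q | s | φ
---------
False | False | False
True | False | True
False | True | False
True | True | False
Satisfying assignment at row 2: q=True, s=False gives True.

No, it is not a contradiction.


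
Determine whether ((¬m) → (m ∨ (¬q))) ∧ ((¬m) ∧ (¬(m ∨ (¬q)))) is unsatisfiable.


Truth table over {m, q}:
m | q | φ
---------
F | F | F
T | F | F
F | T | F
T | T | F
Every row is false.

Yes, it is a contradiction.


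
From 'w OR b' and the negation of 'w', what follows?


Disjunctive syllogism: from (P ∨ Q) and ¬P, infer Q.
One disjunct, 'w', is ruled out; the other must hold.

b


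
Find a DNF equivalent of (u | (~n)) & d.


Step 1: Distribute ∧ over ∨: (u ∨ (¬n)) ∧ d = (u ∧ d) ∨ ((¬n) ∧ d).

(u & d) | ((~n) & d)


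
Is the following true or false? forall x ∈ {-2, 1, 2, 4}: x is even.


Evaluate the predicate on each element: -2:True, 1:False, 2:True, 4:True.
Counterexample x = 1 fails the predicate.

False


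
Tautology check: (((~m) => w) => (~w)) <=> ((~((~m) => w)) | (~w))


Build the truth table over {m, w}:
m | w | φ
---------
False | False | True
True | False | True
False | True | True
True | True | True
Every row evaluates to true.

Yes, it is a tautology.


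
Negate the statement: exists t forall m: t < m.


Negation flips each quantifier (∀↔∃) and negates the inner predicate.
¬(exists t forall m: φ) = forall t exists m: ¬φ.

forall t exists m: ~(t < m)


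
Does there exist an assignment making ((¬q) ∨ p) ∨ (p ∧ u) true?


Search for a satisfying assignment over {p, q, u}.
Try p=F, q=F, u=F: the formula evaluates to T.
A satisfying assignment exists.

Satisfiable.


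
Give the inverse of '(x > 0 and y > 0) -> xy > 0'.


The inverse of (P → Q) is (¬P → ¬Q). It is equivalent to the converse, not to the original.
Here P = '(x > 0 and y > 0)' and Q = 'xy > 0'.

If not ((x > 0 and y > 0)), then not (xy > 0).


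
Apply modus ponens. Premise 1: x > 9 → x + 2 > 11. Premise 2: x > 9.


Modus ponens: from (P → Q) and P, infer Q.
P = 'x > 9' is asserted, and P → Q holds, so Q follows.

x + 2 > 11.


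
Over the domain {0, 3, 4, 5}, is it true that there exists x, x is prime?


Evaluate the predicate on each element: 0:F, 3:T, 4:F, 5:T.
Witness x = 3 satisfies the predicate.

T


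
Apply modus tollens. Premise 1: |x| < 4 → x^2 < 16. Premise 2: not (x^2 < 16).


Modus tollens: from (P → Q) and ¬Q, infer ¬P.
Q = 'x^2 < 16' is denied; since P → Q, P must also fail.

Not (|x| < 4).


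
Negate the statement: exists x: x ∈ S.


¬(forall x: φ) = exists x: ¬φ, and ¬(exists x: φ) = forall x: ¬φ.
Apply to the existential statement.

forall x: ~(x ∈ S)


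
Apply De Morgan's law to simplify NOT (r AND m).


De Morgan: the negation of a conjunction is the disjunction of the negations.
Distribute NOT across AND, flipping it to OR, and negate each literal.

(NOT r) OR (NOT m)


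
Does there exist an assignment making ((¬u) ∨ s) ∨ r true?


Search for a satisfying assignment over {r, s, u}.
Try r=F, s=F, u=F: the formula evaluates to T.
A satisfying assignment exists.

Satisfiable.


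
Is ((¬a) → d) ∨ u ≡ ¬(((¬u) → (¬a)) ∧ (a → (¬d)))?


Compare truth tables:
a | d | u | φ | ψ
-----------------
F | F | F | F | F
T | F | F | T | T
F | T | F | T | F
T | T | F | T | T
F | F | T | T | F
T | F | T | T | F
F | T | T | T | F
T | T | T | T | T
They differ at row 3 (a=F, d=T, u=F): φ=T but ψ=F.

No, they are not logically equivalent.


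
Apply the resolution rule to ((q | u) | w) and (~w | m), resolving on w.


The clauses contain complementary literals w and ~w.
Resolution eliminates this pair and disjoins the remaining literals (merging duplicates).

((q | u) | m)


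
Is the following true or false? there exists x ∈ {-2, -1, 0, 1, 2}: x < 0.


Evaluate the predicate on each element: -2:T, -1:T, 0:F, 1:F, 2:F.
Witness x = -2 satisfies the predicate.

T


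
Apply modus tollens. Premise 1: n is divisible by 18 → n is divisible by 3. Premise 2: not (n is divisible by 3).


Modus tollens: from (P → Q) and ¬Q, infer ¬P.
Q = 'n is divisible by 3' is denied; since P → Q, P must also fail.

Not (n is divisible by 18).


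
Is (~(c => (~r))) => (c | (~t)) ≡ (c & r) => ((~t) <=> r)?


Compare truth tables:
c | r | t | φ | ψ
-----------------
False | False | False | True | True
True | False | False | True | True
False | True | False | True | True
True | True | False | True | True
False | False | True | True | True
True | False | True | True | True
False | True | True | True | True
True | True | True | True | False
They differ at row 8 (c=True, r=True, t=True): φ=True but ψ=False.

No, they are not logically equivalent.


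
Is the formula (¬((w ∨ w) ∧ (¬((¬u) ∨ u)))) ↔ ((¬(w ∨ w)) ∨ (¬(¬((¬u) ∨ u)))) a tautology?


Build the truth table over {u, w}:
u | w | φ
---------
F | F | T
T | F | T
F | T | T
T | T | T
Every row evaluates to true.

Yes, it is a tautology.


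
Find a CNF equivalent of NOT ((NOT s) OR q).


Step 1: Apply De Morgan: ¬((¬s) ∨ q) = ¬(¬s) ∧ ¬q.
Step 2: Eliminate any double negations (¬¬X = X).

s AND (NOT q)


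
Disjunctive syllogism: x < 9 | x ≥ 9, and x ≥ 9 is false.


Disjunctive syllogism: from (P ∨ Q) and ¬P, infer Q.
One disjunct, 'x ≥ 9', is ruled out; the other must hold.

x < 9


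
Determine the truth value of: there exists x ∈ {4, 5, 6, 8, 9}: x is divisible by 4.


Evaluate the predicate on each element: 4:T, 5:F, 6:F, 8:T, 9:F.
Witness x = 4 satisfies the predicate.

T


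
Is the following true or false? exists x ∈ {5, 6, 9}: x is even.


Evaluate the predicate on each element: 5:False, 6:True, 9:False.
Witness x = 6 satisfies the predicate.

True


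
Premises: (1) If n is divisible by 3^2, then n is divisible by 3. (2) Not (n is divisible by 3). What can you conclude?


Modus tollens: from (P → Q) and ¬Q, infer ¬P.
Q = 'n is divisible by 3' is denied; since P → Q, P must also fail.

Not (n is divisible by 3^2).


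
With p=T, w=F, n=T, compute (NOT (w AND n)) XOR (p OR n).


Substitute p=T, w=F, n=T:
w AND n = F AND T = F
NOT (w AND n) = T
p OR n = T OR T = T
(NOT (w AND n)) XOR (p OR n) = T XOR T = F

F


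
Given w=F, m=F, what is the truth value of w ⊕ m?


Exclusive or is true when exactly one operand is true.
Substitute: w=F, m=F.
F ⊕ F evaluates to F.

F


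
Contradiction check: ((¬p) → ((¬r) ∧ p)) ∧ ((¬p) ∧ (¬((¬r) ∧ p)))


Truth table over {p, r}:
p | r | φ
---------
F | F | F
T | F | F
F | T | F
T | T | F
Every row is false.

Yes, it is a contradiction.


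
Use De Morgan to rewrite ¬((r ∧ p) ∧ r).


De Morgan: the negation of a conjunction is the disjunction of the negations.
Distribute ¬ across ∧, flipping it to ∨, and negate each literal.

((¬r) ∨ (¬p)) ∨ (¬r)


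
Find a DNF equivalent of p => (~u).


Step 1: Rewrite p → (¬u) as ¬p ∨ (¬u).

(~p) | (~u)


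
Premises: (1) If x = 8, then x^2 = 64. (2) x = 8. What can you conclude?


Modus ponens: from (P → Q) and P, infer Q.
P = 'x = 8' is asserted, and P → Q holds, so Q follows.

x^2 = 64.


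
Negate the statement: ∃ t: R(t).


¬(∀ x: φ) = ∃ x: ¬φ, and ¬(∃ x: φ) = ∀ x: ¬φ.
Apply to the existential statement.

∀ t: ¬(R(t))


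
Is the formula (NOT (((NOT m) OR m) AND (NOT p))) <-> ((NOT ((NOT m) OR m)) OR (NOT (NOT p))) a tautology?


Build the truth table over {m, p}:
m | p | φ
---------
F | F | T
T | F | T
F | T | T
T | T | T
Every row evaluates to true.

Yes, it is a tautology.


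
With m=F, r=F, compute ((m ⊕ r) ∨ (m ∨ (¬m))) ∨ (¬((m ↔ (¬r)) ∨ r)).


Substitute m=F, r=F:
m ⊕ r = F ⊕ F = F
¬m = T
m ∨ (¬m) = F ∨ T = T
(m ⊕ r) ∨ (m ∨ (¬m)) = F ∨ T = T
¬r = T
m ↔ (¬r) = F ↔ T = F
(m ↔ (¬r)) ∨ r = F ∨ F = F
¬((m ↔ (¬r)) ∨ r) = T
((m ⊕ r) ∨ (m ∨ (¬m))) ∨ (¬((m ↔ (¬r)) ∨ r)) = T ∨ T = T

T


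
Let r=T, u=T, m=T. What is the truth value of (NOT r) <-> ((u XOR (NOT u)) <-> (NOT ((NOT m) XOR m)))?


Substitute r=T, u=T, m=T:
NOT r = F
NOT u = F
u XOR (NOT u) = T XOR F = T
NOT m = F
(NOT m) XOR m = F XOR T = T
NOT ((NOT m) XOR m) = F
(u XOR (NOT u)) <-> (NOT ((NOT m) XOR m)) = T <-> F = F
(NOT r) <-> ((u XOR (NOT u)) <-> (NOT ((NOT m) XOR m))) = F <-> F = T

T


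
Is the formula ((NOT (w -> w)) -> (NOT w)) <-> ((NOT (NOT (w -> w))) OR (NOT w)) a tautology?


Build the truth table over {w}:
w | φ
-----
F | T
T | T
Every row evaluates to true.

Yes, it is a tautology.


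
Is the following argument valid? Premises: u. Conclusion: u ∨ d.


This matches the form of disjunction introduction: the conclusion follows in every model of the premises.

Valid.


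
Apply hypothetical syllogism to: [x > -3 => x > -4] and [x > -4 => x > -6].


Hypothetical syllogism: from (P → Q) and (Q → R), infer (P → R).
Chain the two implications through the shared middle term 'x > -4'.

x > -3 => x > -6


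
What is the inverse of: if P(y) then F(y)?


The inverse of (P → Q) is (¬P → ¬Q). It is equivalent to the converse, not to the original.
Here P = 'P(y)' and Q = 'F(y)'.

If not (P(y)), then not (F(y)).


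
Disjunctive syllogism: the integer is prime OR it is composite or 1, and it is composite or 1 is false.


Disjunctive syllogism: from (P ∨ Q) and ¬P, infer Q.
One disjunct, 'it is composite or 1', is ruled out; the other must hold.

the integer is prime


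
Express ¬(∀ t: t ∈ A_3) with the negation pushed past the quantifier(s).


¬(∀ x: φ) = ∃ x: ¬φ, and ¬(∃ x: φ) = ∀ x: ¬φ.
Apply to the universal statement.

∃ t: ¬(t ∈ A_3)


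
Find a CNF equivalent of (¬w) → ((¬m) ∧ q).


Step 1: Rewrite (¬w) → ((¬m) ∧ q) as ¬(¬w) ∨ ((¬m) ∧ q).
Step 2: Distribute ∨ over ∧.
Step 3: Eliminate any double negations (¬¬X = X).

(w ∨ (¬m)) ∧ (w ∨ q)


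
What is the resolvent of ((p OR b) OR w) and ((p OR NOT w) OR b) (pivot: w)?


The clauses contain complementary literals w and NOTw.
Resolution eliminates this pair and disjoins the remaining literals (merging duplicates).

(p OR b)


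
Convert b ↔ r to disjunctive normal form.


Step 1: b ↔ r is true exactly when both agree: (b ∧ r) ∨ (¬b ∧ ¬r).

(b ∧ r) ∨ ((¬b) ∧ (¬r))


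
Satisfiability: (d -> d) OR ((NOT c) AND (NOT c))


Search for a satisfying assignment over {c, d}.
Try c=F, d=F: the formula evaluates to T.
A satisfying assignment exists.

Satisfiable.


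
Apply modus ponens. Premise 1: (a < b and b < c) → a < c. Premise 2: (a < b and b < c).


Modus ponens: from (P → Q) and P, infer Q.
P = '(a < b and b < c)' is asserted, and P → Q holds, so Q follows.

a < c.


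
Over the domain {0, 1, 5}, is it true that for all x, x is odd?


Evaluate the predicate on each element: 0:F, 1:T, 5:T.
Counterexample x = 0 fails the predicate.

F


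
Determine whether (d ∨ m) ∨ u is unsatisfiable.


Truth table over {d, m, u}:
d | m | u | φ
-------------
F | F | F | F
T | F | F | T
F | T | F | T
T | T | F | T
F | F | T | T
T | F | T | T
F | T | T | T
T | T | T | T
Satisfying assignment at row 2: d=T, m=F, u=F gives T.

No, it is not a contradiction.


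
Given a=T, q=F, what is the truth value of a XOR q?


Exclusive or is true when exactly one operand is true.
Substitute: a=T, q=F.
T XOR F evaluates to T.

T


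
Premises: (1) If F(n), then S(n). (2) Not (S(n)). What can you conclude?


Modus tollens: from (P → Q) and ¬Q, infer ¬P.
Q = 'S(n)' is denied; since P → Q, P must also fail.

Not (F(n)).


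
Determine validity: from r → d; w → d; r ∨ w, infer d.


This matches the form of proof by cases: the conclusion follows in every model of the premises.

Valid.


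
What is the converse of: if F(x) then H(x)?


The converse of (P → Q) is (Q → P). It is not in general equivalent to the original.
Here P = 'F(x)' and Q = 'H(x)'.

If H(x), then F(x).


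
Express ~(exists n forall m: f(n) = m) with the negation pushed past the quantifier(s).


Negation flips each quantifier (∀↔∃) and negates the inner predicate.
¬(exists n forall m: φ) = forall n exists m: ¬φ.

forall n exists m: ~(f(n) = m)


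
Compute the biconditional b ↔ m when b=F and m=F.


Biconditional is true when both operands have the same truth value.
Substitute: b=F, m=F.
F ↔ F evaluates to T.

T


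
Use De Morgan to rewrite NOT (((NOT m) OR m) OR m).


De Morgan: the negation of a disjunction is the conjunction of the negations.
Distribute NOT across OR, flipping it to AND, and negate each literal.

(m AND (NOT m)) AND (NOT m)


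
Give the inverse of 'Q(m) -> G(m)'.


The inverse of (P → Q) is (¬P → ¬Q). It is equivalent to the converse, not to the original.
Here P = 'Q(m)' and Q = 'G(m)'.

If not (Q(m)), then not (G(m)).


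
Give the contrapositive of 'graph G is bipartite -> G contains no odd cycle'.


The contrapositive of (P → Q) is (¬Q → ¬P); it is logically equivalent to the original.
Here P = 'graph G is bipartite' and Q = 'G contains no odd cycle'.

If not (G contains no odd cycle), then not (graph G is bipartite).


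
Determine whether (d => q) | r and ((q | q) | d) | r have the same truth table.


Compare truth tables:
d | q | r | φ | ψ
-----------------
False | False | False | True | False
True | False | False | False | True
False | True | False | True | True
True | True | False | True | True
False | False | True | True | True
True | False | True | True | True
False | True | True | True | True
True | True | True | True | True
They differ at row 1 (d=False, q=False, r=False): φ=True but ψ=False.

No, they are not logically equivalent.


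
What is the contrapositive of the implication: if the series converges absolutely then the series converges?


The contrapositive of (P → Q) is (¬Q → ¬P); it is logically equivalent to the original.
Here P = 'the series converges absolutely' and Q = 'the series converges'.

If not (the series converges), then not (the series converges absolutely).


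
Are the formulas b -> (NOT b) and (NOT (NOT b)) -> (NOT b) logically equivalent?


Compare truth tables:
b | φ | ψ
---------
F | T | T
T | F | F
The columns φ and ψ agree on every row.

Yes, they are logically equivalent.


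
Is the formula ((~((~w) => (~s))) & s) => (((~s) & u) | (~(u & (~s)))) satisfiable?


Search for a satisfying assignment over {s, u, w}.
Try s=False, u=False, w=False: the formula evaluates to True.
A satisfying assignment exists.

Satisfiable.


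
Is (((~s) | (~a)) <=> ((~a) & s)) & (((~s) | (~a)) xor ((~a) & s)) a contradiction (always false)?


Truth table over {a, s}:
a | s | φ
---------
False | False | False
True | False | False
False | True | False
True | True | False
Every row is false.

Yes, it is a contradiction.


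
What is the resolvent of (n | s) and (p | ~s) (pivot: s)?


The clauses contain complementary literals s and ~s.
Resolution eliminates this pair and disjoins the remaining literals (merging duplicates).

(n | p)


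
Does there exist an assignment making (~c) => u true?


Search for a satisfying assignment over {c, u}.
Try c=True, u=False: the formula evaluates to True.
A satisfying assignment exists.

Satisfiable.


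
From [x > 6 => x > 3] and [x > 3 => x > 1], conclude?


Hypothetical syllogism: from (P → Q) and (Q → R), infer (P → R).
Chain the two implications through the shared middle term 'x > 3'.

x > 6 => x > 1


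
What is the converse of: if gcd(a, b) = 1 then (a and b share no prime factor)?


The converse of (P → Q) is (Q → P). It is not in general equivalent to the original.
Here P = 'gcd(a, b) = 1' and Q = '(a and b share no prime factor)'.

If (a and b share no prime factor), then gcd(a, b) = 1.


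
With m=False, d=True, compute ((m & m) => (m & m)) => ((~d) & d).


Substitute m=False, d=True:
m & m = False & False = False
m & m = False & False = False
(m & m) => (m & m) = False => False = True
~d = False
(~d) & d = False & True = False
((m & m) => (m & m)) => ((~d) & d) = True => False = False

False


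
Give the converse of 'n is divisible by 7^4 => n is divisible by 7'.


The converse of (P → Q) is (Q → P). It is not in general equivalent to the original.
Here P = 'n is divisible by 7^4' and Q = 'n is divisible by 7'.

If n is divisible by 7, then n is divisible by 7^4.


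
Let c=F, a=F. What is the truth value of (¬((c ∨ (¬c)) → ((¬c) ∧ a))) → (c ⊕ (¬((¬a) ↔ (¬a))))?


Substitute c=F, a=F:
… (earlier sub-steps elided)
¬c = T
(¬c) ∧ a = T ∧ F = F
(c ∨ (¬c)) → ((¬c) ∧ a) = T → F = F
¬((c ∨ (¬c)) → ((¬c) ∧ a)) = T
¬a = T
¬a = T
(¬a) ↔ (¬a) = T ↔ T = T
¬((¬a) ↔ (¬a)) = F
c ⊕ (¬((¬a) ↔ (¬a))) = F ⊕ F = F
(¬((c ∨ (¬c)) → ((¬c) ∧ a))) → (c ⊕ (¬((¬a) ↔ (¬a)))) = T → F = F

F


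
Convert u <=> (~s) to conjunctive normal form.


Step 1: Rewrite u ↔ (¬s) as (u → (¬s)) ∧ ((¬s) → u).
Step 2: Rewrite each implication as a disjunction.
Step 3: Eliminate any double negations (¬¬X = X).

((~u) | (~s)) & (s | u)


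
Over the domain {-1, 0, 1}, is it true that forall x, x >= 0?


Evaluate the predicate on each element: -1:False, 0:True, 1:True.
Counterexample x = -1 fails the predicate.

False


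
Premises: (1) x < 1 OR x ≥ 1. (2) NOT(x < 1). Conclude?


Disjunctive syllogism: from (P ∨ Q) and ¬P, infer Q.
One disjunct, 'x < 1', is ruled out; the other must hold.

x ≥ 1


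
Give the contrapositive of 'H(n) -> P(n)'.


The contrapositive of (P → Q) is (¬Q → ¬P); it is logically equivalent to the original.
Here P = 'H(n)' and Q = 'P(n)'.

If not (P(n)), then not (H(n)).


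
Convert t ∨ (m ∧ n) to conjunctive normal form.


Step 1: Distribute ∨ over ∧: t ∨ (m ∧ n) = (t ∨ m) ∧ (t ∨ n).

(t ∨ m) ∧ (t ∨ n)


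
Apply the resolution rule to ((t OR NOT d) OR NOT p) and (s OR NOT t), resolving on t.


The clauses contain complementary literals t and NOTt.
Resolution eliminates this pair and disjoins the remaining literals (merging duplicates).

((NOT d OR NOT p) OR s)


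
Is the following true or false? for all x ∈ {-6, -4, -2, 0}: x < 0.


Evaluate the predicate on each element: -6:T, -4:T, -2:T, 0:F.
Counterexample x = 0 fails the predicate.

F


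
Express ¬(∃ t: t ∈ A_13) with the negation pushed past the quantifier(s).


¬(∀ x: φ) = ∃ x: ¬φ, and ¬(∃ x: φ) = ∀ x: ¬φ.
Apply to the existential statement.

∀ t: ¬(t ∈ A_13)


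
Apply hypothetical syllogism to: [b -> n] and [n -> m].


Hypothetical syllogism: from (P → Q) and (Q → R), infer (P → R).
Chain the two implications through the shared middle term 'n'.

b -> m


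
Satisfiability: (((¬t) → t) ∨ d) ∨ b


Search for a satisfying assignment over {b, d, t}.
Try b=T, d=F, t=F: the formula evaluates to T.
A satisfying assignment exists.

Satisfiable.


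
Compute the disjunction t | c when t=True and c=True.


Disjunction is false only when both operands are false.
Substitute: t=True, c=True.
True | True evaluates to True.

True


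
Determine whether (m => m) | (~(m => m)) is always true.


Build the truth table over {m}:
m | φ
-----
False | True
True | True
Every row evaluates to true.

Yes, it is a tautology.


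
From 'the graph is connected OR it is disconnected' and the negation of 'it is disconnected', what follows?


Disjunctive syllogism: from (P ∨ Q) and ¬P, infer Q.
One disjunct, 'it is disconnected', is ruled out; the other must hold.

the graph is connected


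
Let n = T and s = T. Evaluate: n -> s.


Implication is false only when antecedent is true and consequent is false.
Substitute: n=T, s=T.
T -> T evaluates to T.

T


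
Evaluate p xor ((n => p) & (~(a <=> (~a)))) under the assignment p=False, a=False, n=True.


Substitute p=False, a=False, n=True:
n => p = True => False = False
~a = True
a <=> (~a) = False <=> True = False
~(a <=> (~a)) = True
(n => p) & (~(a <=> (~a))) = False & True = False
p xor ((n => p) & (~(a <=> (~a)))) = False xor False = False

False


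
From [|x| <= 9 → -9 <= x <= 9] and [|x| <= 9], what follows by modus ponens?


Modus ponens: from (P → Q) and P, infer Q.
P = '|x| <= 9' is asserted, and P → Q holds, so Q follows.

-9 <= x <= 9.


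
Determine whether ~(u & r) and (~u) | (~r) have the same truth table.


Compare truth tables:
r | u | φ | ψ
-------------
False | False | True | True
True | False | True | True
False | True | True | True
True | True | False | False
The columns φ and ψ agree on every row.

Yes, they are logically equivalent.


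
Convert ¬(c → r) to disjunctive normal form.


Step 1: Rewrite implication then negate: ¬(¬c ∨ r) = c ∧ ¬r.

c ∧ (¬r)


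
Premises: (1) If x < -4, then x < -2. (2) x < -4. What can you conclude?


Modus ponens: from (P → Q) and P, infer Q.
P = 'x < -4' is asserted, and P → Q holds, so Q follows.

x < -2.


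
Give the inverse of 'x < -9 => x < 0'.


The inverse of (P → Q) is (¬P → ¬Q). It is equivalent to the converse, not to the original.
Here P = 'x < -9' and Q = 'x < 0'.

If not (x < -9), then not (x < 0).


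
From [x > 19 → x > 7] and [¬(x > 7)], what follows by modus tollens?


Modus tollens: from (P → Q) and ¬Q, infer ¬P.
Q = 'x > 7' is denied; since P → Q, P must also fail.

Not (x > 19).


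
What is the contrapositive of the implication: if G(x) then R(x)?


The contrapositive of (P → Q) is (¬Q → ¬P); it is logically equivalent to the original.
Here P = 'G(x)' and Q = 'R(x)'.

If not (R(x)), then not (G(x)).


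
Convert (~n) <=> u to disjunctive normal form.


Step 1: (¬n) ↔ u is true exactly when both agree: ((¬n) ∧ u) ∨ (¬(¬n) ∧ ¬u).
Step 2: Eliminate any double negations (¬¬X = X).

((~n) & u) | (n & (~u))


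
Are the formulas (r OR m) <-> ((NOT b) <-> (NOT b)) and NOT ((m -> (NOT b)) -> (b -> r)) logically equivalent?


Compare truth tables:
b | m | r | φ | ψ
-----------------
F | F | F | F | F
T | F | F | F | T
F | T | F | T | F
T | T | F | T | F
F | F | T | T | F
T | F | T | T | F
F | T | T | T | F
T | T | T | T | F
They differ at row 2 (b=T, m=F, r=F): φ=F but ψ=T.

No, they are not logically equivalent.


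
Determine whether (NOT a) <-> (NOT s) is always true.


Build the truth table over {a, s}:
a | s | φ
---------
F | F | T
T | F | F
F | T | F
T | T | T
Counterexample at row 2: with a=T, s=F, the formula is F.

No, it is not a tautology.


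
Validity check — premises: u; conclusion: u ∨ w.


This matches the form of disjunction introduction: the conclusion follows in every model of the premises.

Valid.


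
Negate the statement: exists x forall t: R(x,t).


Negation flips each quantifier (∀↔∃) and negates the inner predicate.
¬(exists x forall t: φ) = forall x exists t: ¬φ.

forall x exists t: ~(R(x,t))


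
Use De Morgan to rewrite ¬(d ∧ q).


De Morgan: the negation of a conjunction is the disjunction of the negations.
Distribute ¬ across ∧, flipping it to ∨, and negate each literal.

(¬d) ∨ (¬q)


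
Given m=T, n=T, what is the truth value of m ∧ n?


Conjunction is true only when both operands are true.
Substitute: m=T, n=T.
T ∧ T evaluates to T.

T


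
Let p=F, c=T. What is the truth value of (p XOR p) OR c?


Substitute p=F, c=T:
p XOR p = F XOR F = F
(p XOR p) OR c = F OR T = T

T


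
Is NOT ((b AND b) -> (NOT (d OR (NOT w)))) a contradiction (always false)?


Truth table over {b, d, w}:
b | d | w | φ
-------------
F | F | F | F
T | F | F | T
F | T | F | F
T | T | F | T
F | F | T | F
T | F | T | F
F | T | T | F
T | T | T | T
Satisfying assignment at row 2: b=T, d=F, w=F gives T.

No, it is not a contradiction.


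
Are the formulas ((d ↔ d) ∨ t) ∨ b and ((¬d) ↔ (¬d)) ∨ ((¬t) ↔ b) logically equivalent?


Compare truth tables:
b | d | t | φ | ψ
-----------------
F | F | F | T | T
T | F | F | T | T
F | T | F | T | T
T | T | F | T | T
F | F | T | T | T
T | F | T | T | T
F | T | T | T | T
T | T | T | T | T
The columns φ and ψ agree on every row.

Yes, they are logically equivalent.


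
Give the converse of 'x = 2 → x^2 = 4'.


The converse of (P → Q) is (Q → P). It is not in general equivalent to the original.
Here P = 'x = 2' and Q = 'x^2 = 4'.

If x^2 = 4, then x = 2.


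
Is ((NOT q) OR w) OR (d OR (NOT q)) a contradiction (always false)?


Truth table over {d, q, w}:
d | q | w | φ
-------------
F | F | F | T
T | F | F | T
F | T | F | F
T | T | F | T
F | F | T | T
T | F | T | T
F | T | T | T
T | T | T | T
Satisfying assignment at row 1: d=F, q=F, w=F gives T.

No, it is not a contradiction.


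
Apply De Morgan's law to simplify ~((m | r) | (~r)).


De Morgan: the negation of a disjunction is the conjunction of the negations.
Distribute ~ across |, flipping it to &, and negate each literal.

((~m) & (~r)) & r


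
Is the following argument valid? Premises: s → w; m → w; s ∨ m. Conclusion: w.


This matches the form of proof by cases: the conclusion follows in every model of the premises.

Valid.


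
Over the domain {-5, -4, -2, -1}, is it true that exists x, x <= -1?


Evaluate the predicate on each element: -5:True, -4:True, -2:True, -1:True.
Witness x = -5 satisfies the predicate.

True


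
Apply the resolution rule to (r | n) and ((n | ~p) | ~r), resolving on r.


The clauses contain complementary literals r and ~r.
Resolution eliminates this pair and disjoins the remaining literals (merging duplicates).

(n | ~p)


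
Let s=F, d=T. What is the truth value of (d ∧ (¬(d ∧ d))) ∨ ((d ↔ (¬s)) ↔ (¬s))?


Substitute s=F, d=T:
d ∧ d = T ∧ T = T
¬(d ∧ d) = F
d ∧ (¬(d ∧ d)) = T ∧ F = F
¬s = T
d ↔ (¬s) = T ↔ T = T
¬s = T
(d ↔ (¬s)) ↔ (¬s) = T ↔ T = T
(d ∧ (¬(d ∧ d))) ∨ ((d ↔ (¬s)) ↔ (¬s)) = F ∨ T = T

T


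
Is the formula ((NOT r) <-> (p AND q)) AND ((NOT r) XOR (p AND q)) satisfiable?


Check all 8 assignments over {p, q, r}:
p | q | r | φ
-------------
F | F | F | F
T | F | F | F
F | T | F | F
T | T | F | F
F | F | T | F
T | F | T | F
F | T | T | F
T | T | T | F
No assignment makes the formula true.

Unsatisfiable.


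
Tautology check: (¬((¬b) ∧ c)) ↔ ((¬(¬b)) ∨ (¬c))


Build the truth table over {b, c}:
b | c | φ
---------
F | F | T
T | F | T
F | T | T
T | T | T
Every row evaluates to true.

Yes, it is a tautology.


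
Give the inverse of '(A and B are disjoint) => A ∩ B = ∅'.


The inverse of (P → Q) is (¬P → ¬Q). It is equivalent to the converse, not to the original.
Here P = '(A and B are disjoint)' and Q = 'A ∩ B = ∅'.

If not ((A and B are disjoint)), then not (A ∩ B = ∅).


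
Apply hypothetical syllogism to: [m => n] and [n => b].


Hypothetical syllogism: from (P → Q) and (Q → R), infer (P → R).
Chain the two implications through the shared middle term 'n'.

m => b


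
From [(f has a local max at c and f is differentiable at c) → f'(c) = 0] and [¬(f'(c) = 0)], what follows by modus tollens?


Modus tollens: from (P → Q) and ¬Q, infer ¬P.
Q = 'f'(c) = 0' is denied; since P → Q, P must also fail.

Not ((f has a local max at c and f is differentiable at c)).


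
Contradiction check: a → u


Truth table over {a, u}:
a | u | φ
---------
F | F | T
T | F | F
F | T | T
T | T | T
Satisfying assignment at row 1: a=F, u=F gives T.

No, it is not a contradiction.


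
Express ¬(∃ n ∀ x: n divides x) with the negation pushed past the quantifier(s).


Negation flips each quantifier (∀↔∃) and negates the inner predicate.
¬(∃ n ∀ x: φ) = ∀ n ∃ x: ¬φ.

∀ n ∃ x: ¬(n divides x)


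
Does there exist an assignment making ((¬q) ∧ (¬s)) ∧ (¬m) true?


Search for a satisfying assignment over {m, q, s}.
Try m=F, q=F, s=F: the formula evaluates to T.
A satisfying assignment exists.

Satisfiable.


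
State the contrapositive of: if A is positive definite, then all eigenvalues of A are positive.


The contrapositive of (P → Q) is (¬Q → ¬P); it is logically equivalent to the original.
Here P = 'A is positive definite' and Q = 'all eigenvalues of A are positive'.

If not (all eigenvalues of A are positive), then not (A is positive definite).


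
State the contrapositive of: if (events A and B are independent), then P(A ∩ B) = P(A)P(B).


The contrapositive of (P → Q) is (¬Q → ¬P); it is logically equivalent to the original.
Here P = '(events A and B are independent)' and Q = 'P(A ∩ B) = P(A)P(B)'.

If not (P(A ∩ B) = P(A)P(B)), then not ((events A and B are independent)).


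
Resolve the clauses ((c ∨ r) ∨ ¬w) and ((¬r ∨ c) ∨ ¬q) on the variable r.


The clauses contain complementary literals r and ¬r.
Resolution eliminates this pair and disjoins the remaining literals (merging duplicates).

((c ∨ ¬w) ∨ ¬q)


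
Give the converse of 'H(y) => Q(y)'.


The converse of (P → Q) is (Q → P). It is not in general equivalent to the original.
Here P = 'H(y)' and Q = 'Q(y)'.

If Q(y), then H(y).


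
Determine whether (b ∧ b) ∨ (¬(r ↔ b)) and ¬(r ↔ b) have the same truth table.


Compare truth tables:
b | r | φ | ψ
-------------
F | F | F | F
T | F | T | T
F | T | T | T
T | T | T | F
They differ at row 4 (b=T, r=T): φ=T but ψ=F.

No, they are not logically equivalent.


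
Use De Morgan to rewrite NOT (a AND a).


De Morgan: the negation of a conjunction is the disjunction of the negations.
Distribute NOT across AND, flipping it to OR, and negate each literal.

(NOT a) OR (NOT a)


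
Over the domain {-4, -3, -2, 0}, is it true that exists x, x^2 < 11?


Evaluate the predicate on each element: -4:False, -3:True, -2:True, 0:True.
Witness x = -3 satisfies the predicate.

True


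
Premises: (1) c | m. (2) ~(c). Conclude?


Disjunctive syllogism: from (P ∨ Q) and ¬P, infer Q.
One disjunct, 'c', is ruled out; the other must hold.

m


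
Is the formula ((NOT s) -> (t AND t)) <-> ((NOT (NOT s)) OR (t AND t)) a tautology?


Build the truth table over {s, t}:
s | t | φ
---------
F | F | T
T | F | T
F | T | T
T | T | T
Every row evaluates to true.

Yes, it is a tautology.


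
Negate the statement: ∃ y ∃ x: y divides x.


Negation flips each quantifier (∀↔∃) and negates the inner predicate.
¬(∃ y ∃ x: φ) = ∀ y ∀ x: ¬φ.

∀ y ∀ x: ¬(y divides x)


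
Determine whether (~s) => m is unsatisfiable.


Truth table over {m, s}:
m | s | φ
---------
False | False | False
True | False | True
False | True | True
True | True | True
Satisfying assignment at row 2: m=True, s=False gives True.

No, it is not a contradiction.


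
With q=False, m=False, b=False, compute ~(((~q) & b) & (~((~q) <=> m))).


Substitute q=False, m=False, b=False:
~q = True
(~q) & b = True & False = False
~q = True
(~q) <=> m = True <=> False = False
~((~q) <=> m) = True
((~q) & b) & (~((~q) <=> m)) = False & True = False
~(((~q) & b) & (~((~q) <=> m))) = True

True


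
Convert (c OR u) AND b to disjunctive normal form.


Step 1: Distribute ∧ over ∨: (c ∨ u) ∧ b = (c ∧ b) ∨ (u ∧ b).

(c AND b) OR (u AND b)


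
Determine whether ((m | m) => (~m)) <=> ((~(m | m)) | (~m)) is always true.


Build the truth table over {m}:
m | φ
-----
False | True
True | True
Every row evaluates to true.

Yes, it is a tautology.


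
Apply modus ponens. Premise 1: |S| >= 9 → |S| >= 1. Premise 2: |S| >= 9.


Modus ponens: from (P → Q) and P, infer Q.
P = '|S| >= 9' is asserted, and P → Q holds, so Q follows.

|S| >= 1.


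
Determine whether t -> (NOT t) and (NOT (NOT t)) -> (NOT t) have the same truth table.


Compare truth tables:
t | φ | ψ
---------
F | T | T
T | F | F
The columns φ and ψ agree on every row.

Yes, they are logically equivalent.


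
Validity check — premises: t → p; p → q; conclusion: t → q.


This matches the form of hypothetical syllogism: the conclusion follows in every model of the premises.

Valid.


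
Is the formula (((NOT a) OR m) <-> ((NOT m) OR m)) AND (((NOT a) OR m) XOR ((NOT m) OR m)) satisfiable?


Check all 4 assignments over {a, m}:
a | m | φ
---------
F | F | F
T | F | F
F | T | F
T | T | F
No assignment makes the formula true.

Unsatisfiable.


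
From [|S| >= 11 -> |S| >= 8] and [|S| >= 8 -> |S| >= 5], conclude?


Hypothetical syllogism: from (P → Q) and (Q → R), infer (P → R).
Chain the two implications through the shared middle term '|S| >= 8'.

|S| >= 11 -> |S| >= 5


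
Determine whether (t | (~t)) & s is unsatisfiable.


Truth table over {s, t}:
s | t | φ
---------
False | False | False
True | False | True
False | True | False
True | True | True
Satisfying assignment at row 2: s=True, t=False gives True.

No, it is not a contradiction.


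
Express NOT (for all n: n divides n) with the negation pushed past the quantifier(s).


¬(for all x: φ) = there exists x: ¬φ, and ¬(there exists x: φ) = for all x: ¬φ.
Apply to the universal statement.

there exists n: NOT(n divides n)


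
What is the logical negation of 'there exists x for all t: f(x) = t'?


Negation flips each quantifier (∀↔∃) and negates the inner predicate.
¬(there exists x for all t: φ) = for all x there exists t: ¬φ.

for all x there exists t: NOT(f(x) = t)


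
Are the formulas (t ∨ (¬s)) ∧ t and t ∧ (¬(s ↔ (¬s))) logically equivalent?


Compare truth tables:
s | t | φ | ψ
-------------
F | F | F | F
T | F | F | F
F | T | T | T
T | T | T | T
The columns φ and ψ agree on every row.

Yes, they are logically equivalent.


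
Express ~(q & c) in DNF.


Step 1: Apply De Morgan: ¬(q ∧ c) = ¬q ∨ ¬c.

(~q) | (~c)


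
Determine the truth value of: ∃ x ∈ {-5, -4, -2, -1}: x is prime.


Evaluate the predicate on each element: -5:F, -4:F, -2:F, -1:F.
No element satisfies the predicate.

F


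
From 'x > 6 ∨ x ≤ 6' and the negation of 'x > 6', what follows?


Disjunctive syllogism: from (P ∨ Q) and ¬P, infer Q.
One disjunct, 'x > 6', is ruled out; the other must hold.

x ≤ 6


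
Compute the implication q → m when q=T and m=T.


Implication is false only when antecedent is true and consequent is false.
Substitute: q=T, m=T.
T → T evaluates to T.

T


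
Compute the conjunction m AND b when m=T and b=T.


Conjunction is true only when both operands are true.
Substitute: m=T, b=T.
T AND T evaluates to T.

T


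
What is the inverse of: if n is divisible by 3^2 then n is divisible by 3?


The inverse of (P → Q) is (¬P → ¬Q). It is equivalent to the converse, not to the original.
Here P = 'n is divisible by 3^2' and Q = 'n is divisible by 3'.

If not (n is divisible by 3^2), then not (n is divisible by 3).


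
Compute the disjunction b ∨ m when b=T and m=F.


Disjunction is false only when both operands are false.
Substitute: b=T, m=F.
T ∨ F evaluates to T.

T


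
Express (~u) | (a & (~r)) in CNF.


Step 1: Distribute ∨ over ∧: (¬u) ∨ (a ∧ (¬r)) = ((¬u) ∨ a) ∧ ((¬u) ∨ (¬r)).

((~u) | a) & ((~u) | (~r))


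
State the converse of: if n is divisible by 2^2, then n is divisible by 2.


The converse of (P → Q) is (Q → P). It is not in general equivalent to the original.
Here P = 'n is divisible by 2^2' and Q = 'n is divisible by 2'.

If n is divisible by 2, then n is divisible by 2^2.


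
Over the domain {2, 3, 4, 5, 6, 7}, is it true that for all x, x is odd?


Evaluate the predicate on each element: 2:F, 3:T, 4:F, 5:T, 6:F, 7:T.
Counterexample x = 2 fails the predicate.

F


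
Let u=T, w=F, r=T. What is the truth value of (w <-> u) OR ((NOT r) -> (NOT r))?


Substitute u=T, w=F, r=T:
w <-> u = F <-> T = F
NOT r = F
NOT r = F
(NOT r) -> (NOT r) = F -> F = T
(w <-> u) OR ((NOT r) -> (NOT r)) = F OR T = T

T


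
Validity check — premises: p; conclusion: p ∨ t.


This matches the form of disjunction introduction: the conclusion follows in every model of the premises.

Valid.
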